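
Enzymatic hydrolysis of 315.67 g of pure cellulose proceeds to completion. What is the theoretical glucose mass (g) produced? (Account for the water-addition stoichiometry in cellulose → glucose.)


glucose = cellulose * 180/162
= 315.67 * 180/162
= 350.7444 g

350.7444 g


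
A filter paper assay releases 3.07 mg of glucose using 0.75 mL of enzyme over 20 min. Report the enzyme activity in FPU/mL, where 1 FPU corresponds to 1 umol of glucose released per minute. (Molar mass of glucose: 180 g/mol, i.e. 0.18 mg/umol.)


Activity = glucose_mg / (0.18 mg/umol * V_mL * t_min)
= 3.07 / (0.18 * 0.75 * 20)
= 1.1370 FPU/mL

1.1370 FPU/mL


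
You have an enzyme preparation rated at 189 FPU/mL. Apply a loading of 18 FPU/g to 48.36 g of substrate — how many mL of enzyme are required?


V = dosage * m_sub / activity
V = 18 * 48.36 / 189
V = 4.6057 mL

4.6057 mL


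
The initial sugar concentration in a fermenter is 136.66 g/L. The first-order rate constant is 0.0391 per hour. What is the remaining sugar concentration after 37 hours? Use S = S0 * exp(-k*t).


S = S0 * exp(-k * t)
S = 136.66 * exp(-0.0391 * 37)
S = 32.1623 g/L

32.1623 g/L


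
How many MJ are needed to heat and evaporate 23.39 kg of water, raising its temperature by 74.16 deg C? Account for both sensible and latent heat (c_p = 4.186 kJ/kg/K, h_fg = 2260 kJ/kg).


E = m_water * (4.186 * dT + 2260) / 1000
= 23.39 * (4.186 * 74.16 + 2260) / 1000
= 60.1224 MJ

60.1224 MJ


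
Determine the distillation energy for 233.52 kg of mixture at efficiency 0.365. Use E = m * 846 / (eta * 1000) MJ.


E = m * 846 / (eta * 1000)
= 233.52 * 846 / (0.365 * 1000)
= 541.2546 MJ

541.2546 MJ


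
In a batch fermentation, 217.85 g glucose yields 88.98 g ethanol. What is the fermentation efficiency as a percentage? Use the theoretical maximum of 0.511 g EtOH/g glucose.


Fermentation efficiency = (actual / (0.511 * glucose)) * 100
= (88.98 / (0.511 * 217.85)) * 100
= 79.9308%

79.9308%


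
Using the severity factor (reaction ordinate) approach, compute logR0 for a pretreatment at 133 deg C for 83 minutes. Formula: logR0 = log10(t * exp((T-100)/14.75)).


logR0 = log10(t * exp((T - 100) / 14.75))
= log10(83 * exp((133 - 100) / 14.75))
= 2.8907

2.8907


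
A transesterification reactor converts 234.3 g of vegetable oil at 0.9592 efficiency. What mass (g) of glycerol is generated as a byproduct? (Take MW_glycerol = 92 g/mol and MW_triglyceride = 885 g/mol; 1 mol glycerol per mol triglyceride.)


glycerol = oil * conv * (92/885)
= 234.3 * 0.9592 * 92 / 885
= 23.3629 g

23.3629 g


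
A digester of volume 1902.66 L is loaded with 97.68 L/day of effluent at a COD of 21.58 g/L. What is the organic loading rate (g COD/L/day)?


OLR = Q * S / V
= 97.68 * 21.58 / 1902.66
= 1.1079 g/L/day

1.1079 g/L/day


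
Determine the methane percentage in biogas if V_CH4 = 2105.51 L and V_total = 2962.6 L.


CH4% = V_CH4 / V_total * 100
= 2105.51 / 2962.6 * 100
= 71.0697%

71.0697%


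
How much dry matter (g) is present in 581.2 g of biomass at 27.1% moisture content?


Wd = Ww * (1 - MC/100)
= 581.2 * (1 - 27.1/100)
= 423.6948 g

423.6948 g


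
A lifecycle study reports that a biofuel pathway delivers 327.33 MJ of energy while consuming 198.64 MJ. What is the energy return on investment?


EROI = E_out / E_in
= 327.33 / 198.64
= 1.6479

1.6479


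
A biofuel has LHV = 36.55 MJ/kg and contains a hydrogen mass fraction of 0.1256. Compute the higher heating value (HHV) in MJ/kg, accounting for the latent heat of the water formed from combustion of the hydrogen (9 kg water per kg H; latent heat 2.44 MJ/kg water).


HHV = LHV + H_frac * 9 * 2.44
= 36.55 + 0.1256 * 9 * 2.44
= 39.3082 MJ/kg

39.3082 MJ/kg


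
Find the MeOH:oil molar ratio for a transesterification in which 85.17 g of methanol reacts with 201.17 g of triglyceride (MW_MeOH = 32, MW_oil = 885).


Molar ratio = n_MeOH / n_oil = (MeOH/32) / (oil/885) = (MeOH * 885) / (32 * oil)
= (85.17 * 885) / (32 * 201.17)
= 11.7089

11.7089


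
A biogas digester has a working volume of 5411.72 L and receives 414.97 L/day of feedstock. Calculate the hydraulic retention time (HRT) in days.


HRT = V / Q
= 5411.72 / 414.97
= 13.0412 days

13.0412 days


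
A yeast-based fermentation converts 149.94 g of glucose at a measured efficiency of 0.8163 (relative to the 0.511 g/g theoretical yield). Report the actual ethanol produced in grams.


Actual ethanol: m = 0.511 * 149.94 * 0.8163
m = 62.5444 g

62.5444 g


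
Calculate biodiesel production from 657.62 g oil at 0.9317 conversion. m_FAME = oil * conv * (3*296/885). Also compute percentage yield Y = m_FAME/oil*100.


m_FAME = oil * conv * (3 * 296 / 885) = oil * conv * (888/885)
= 657.62 * 0.9317 * 888 / 885
= 614.7815 g
Y = m_FAME / oil * 100 = conv * (888/885) * 100
= 0.9317 * 888 / 885 * 100
= 93.49%

614.7815 g FAME; Y = 93.49%


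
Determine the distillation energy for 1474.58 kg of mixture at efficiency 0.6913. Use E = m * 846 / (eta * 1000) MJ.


E = m * 846 / (eta * 1000)
= 1474.58 * 846 / (0.6913 * 1000)
= 1804.5634 MJ

1804.5634 MJ


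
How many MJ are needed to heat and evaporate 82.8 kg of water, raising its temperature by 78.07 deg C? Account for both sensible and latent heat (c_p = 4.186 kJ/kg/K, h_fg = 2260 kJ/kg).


E = m_water * (4.186 * dT + 2260) / 1000
= 82.8 * (4.186 * 78.07 + 2260) / 1000
= 214.1871 MJ

214.1871 MJ


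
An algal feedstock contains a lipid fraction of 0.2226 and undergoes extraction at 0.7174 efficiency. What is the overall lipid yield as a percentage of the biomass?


Y = lipid_content * extraction_eff * 100
= 0.2226 * 0.7174 * 100
= 15.9693%

15.9693%


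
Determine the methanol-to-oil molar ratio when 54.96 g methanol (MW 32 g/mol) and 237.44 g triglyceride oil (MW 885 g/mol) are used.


Molar ratio = n_MeOH / n_oil = (MeOH/32) / (oil/885) = (MeOH * 885) / (32 * oil)
= (54.96 * 885) / (32 * 237.44)
= 6.4016

6.4016


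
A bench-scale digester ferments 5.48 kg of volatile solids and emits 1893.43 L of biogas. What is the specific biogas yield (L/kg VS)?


Y = V / VS
= 1893.43 / 5.48
= 345.5164 L/kg VS

345.5164 L/kg VS


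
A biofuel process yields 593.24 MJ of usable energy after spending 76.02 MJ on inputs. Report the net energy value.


NEV = E_out - E_in
= 593.24 - 76.02
= 517.2200 MJ

517.2200 MJ


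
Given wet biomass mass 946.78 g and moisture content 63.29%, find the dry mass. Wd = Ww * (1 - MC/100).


Wd = Ww * (1 - MC/100)
= 946.78 * (1 - 63.29/100)
= 347.5629 g

347.5629 g


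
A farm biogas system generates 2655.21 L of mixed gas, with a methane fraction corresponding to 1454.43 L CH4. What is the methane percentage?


CH4% = V_CH4 / V_total * 100
= 1454.43 / 2655.21 * 100
= 54.7765%

54.7765%


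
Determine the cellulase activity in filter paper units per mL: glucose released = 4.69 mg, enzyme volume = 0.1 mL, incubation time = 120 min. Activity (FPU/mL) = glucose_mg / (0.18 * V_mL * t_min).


Activity = glucose_mg / (0.18 mg/umol * V_mL * t_min)
= 4.69 / (0.18 * 0.1 * 120)
= 2.1713 FPU/mL

2.1713 FPU/mL


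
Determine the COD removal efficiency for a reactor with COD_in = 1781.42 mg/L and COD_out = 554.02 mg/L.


eta = (COD_in - COD_out) / COD_in * 100
= (1781.42 - 554.02) / 1781.42 * 100
= 68.9001%

68.9001%


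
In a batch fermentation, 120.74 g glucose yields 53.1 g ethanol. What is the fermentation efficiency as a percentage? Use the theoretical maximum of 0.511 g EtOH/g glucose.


Fermentation efficiency = (actual / (0.511 * glucose)) * 100
= (53.1 / (0.511 * 120.74)) * 100
= 86.0642%

86.0642%


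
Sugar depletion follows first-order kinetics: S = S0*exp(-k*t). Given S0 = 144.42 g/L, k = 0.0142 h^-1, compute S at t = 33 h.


S = S0 * exp(-k * t)
S = 144.42 * exp(-0.0142 * 33)
S = 90.3893 g/L

90.3893 g/L


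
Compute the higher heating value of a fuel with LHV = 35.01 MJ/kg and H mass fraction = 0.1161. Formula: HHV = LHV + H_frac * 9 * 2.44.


HHV = LHV + H_frac * 9 * 2.44
= 35.01 + 0.1161 * 9 * 2.44
= 37.5596 MJ/kg

37.5596 MJ/kg


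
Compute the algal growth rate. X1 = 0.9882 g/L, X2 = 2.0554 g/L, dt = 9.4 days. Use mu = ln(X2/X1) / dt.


mu = ln(X2/X1) / dt
= ln(2.0554/0.9882) / 9.4
= 0.0779 per day

0.0779 per day


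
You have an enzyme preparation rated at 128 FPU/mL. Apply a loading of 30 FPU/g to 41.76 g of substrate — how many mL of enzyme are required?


V = dosage * m_sub / activity
V = 30 * 41.76 / 128
V = 9.7875 mL

9.7875 mL


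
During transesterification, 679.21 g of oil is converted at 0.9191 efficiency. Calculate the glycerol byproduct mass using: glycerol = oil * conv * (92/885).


glycerol = oil * conv * (92/885)
= 679.21 * 0.9191 * 92 / 885
= 64.8950 g

64.8950 g


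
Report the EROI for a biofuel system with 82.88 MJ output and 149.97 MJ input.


EROI = E_out / E_in
= 82.88 / 149.97
= 0.5526

0.5526


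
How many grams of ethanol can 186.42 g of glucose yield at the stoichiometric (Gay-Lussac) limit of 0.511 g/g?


Theoretical ethanol yield: m_EtOH = 0.511 * m_glucose
m_EtOH = 0.511 * 186.42 = 95.2606 g

95.2606 g


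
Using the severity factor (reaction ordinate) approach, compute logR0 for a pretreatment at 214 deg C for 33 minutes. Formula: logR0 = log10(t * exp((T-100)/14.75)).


logR0 = log10(t * exp((T - 100) / 14.75))
= log10(33 * exp((214 - 100) / 14.75))
= 4.8751

4.8751


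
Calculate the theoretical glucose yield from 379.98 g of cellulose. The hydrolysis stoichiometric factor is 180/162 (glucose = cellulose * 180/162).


glucose = cellulose * 180/162
= 379.98 * 180/162
= 422.2000 g

422.2000 g


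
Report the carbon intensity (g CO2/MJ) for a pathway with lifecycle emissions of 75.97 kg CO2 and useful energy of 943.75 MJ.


CI = CO2 * 1000 / E
= 75.97 * 1000 / 943.75
= 80.4980 g CO2/MJ

80.4980 g CO2/MJ


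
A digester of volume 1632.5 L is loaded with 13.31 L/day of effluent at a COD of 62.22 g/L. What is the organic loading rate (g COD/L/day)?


OLR = Q * S / V
= 13.31 * 62.22 / 1632.5
= 0.5073 g/L/day

0.5073 g/L/day


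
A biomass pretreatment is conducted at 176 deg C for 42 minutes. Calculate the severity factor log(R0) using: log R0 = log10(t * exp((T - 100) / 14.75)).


logR0 = log10(t * exp((T - 100) / 14.75))
= log10(42 * exp((176 - 100) / 14.75))
= 3.8610

3.8610


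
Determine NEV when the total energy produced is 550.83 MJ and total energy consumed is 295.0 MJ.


NEV = E_out - E_in
= 550.83 - 295.0
= 255.8300 MJ

255.8300 MJ


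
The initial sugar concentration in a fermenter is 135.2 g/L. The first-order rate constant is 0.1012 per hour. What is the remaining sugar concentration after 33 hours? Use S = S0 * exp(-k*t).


S = S0 * exp(-k * t)
S = 135.2 * exp(-0.1012 * 33)
S = 4.7930 g/L

4.7930 g/L


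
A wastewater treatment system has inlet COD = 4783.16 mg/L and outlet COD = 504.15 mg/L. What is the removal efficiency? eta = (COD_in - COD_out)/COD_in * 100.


eta = (COD_in - COD_out) / COD_in * 100
= (4783.16 - 504.15) / 4783.16 * 100
= 89.4599%

89.4599%


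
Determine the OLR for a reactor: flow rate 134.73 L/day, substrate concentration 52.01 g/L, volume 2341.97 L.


OLR = Q * S / V
= 134.73 * 52.01 / 2341.97
= 2.9921 g/L/day

2.9921 g/L/day


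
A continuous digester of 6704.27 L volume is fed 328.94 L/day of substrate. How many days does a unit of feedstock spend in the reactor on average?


HRT = V / Q
= 6704.27 / 328.94
= 20.3814 days

20.3814 days


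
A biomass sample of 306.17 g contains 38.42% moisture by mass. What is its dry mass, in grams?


Wd = Ww * (1 - MC/100)
= 306.17 * (1 - 38.42/100)
= 188.5395 g

188.5395 g


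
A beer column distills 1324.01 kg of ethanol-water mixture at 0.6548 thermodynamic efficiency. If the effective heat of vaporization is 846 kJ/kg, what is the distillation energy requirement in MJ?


E = m * 846 / (eta * 1000)
= 1324.01 * 846 / (0.6548 * 1000)
= 1710.6177 MJ

1710.6177 MJ


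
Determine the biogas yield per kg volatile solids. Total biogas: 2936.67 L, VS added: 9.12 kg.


Y = V / VS
= 2936.67 / 9.12
= 322.0033 L/kg VS

322.0033 L/kg VS


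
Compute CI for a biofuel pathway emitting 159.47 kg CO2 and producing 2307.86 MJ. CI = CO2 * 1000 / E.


CI = CO2 * 1000 / E
= 159.47 * 1000 / 2307.86
= 69.0986 g CO2/MJ

69.0986 g CO2/MJ


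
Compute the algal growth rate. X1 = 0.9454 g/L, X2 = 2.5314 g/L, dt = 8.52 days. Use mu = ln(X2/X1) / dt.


mu = ln(X2/X1) / dt
= ln(2.5314/0.9454) / 8.52
= 0.1156 per day

0.1156 per day


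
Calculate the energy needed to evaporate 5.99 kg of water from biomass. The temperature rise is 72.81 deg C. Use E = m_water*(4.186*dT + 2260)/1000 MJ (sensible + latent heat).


E = m_water * (4.186 * dT + 2260) / 1000
= 5.99 * (4.186 * 72.81 + 2260) / 1000
= 15.3630 MJ

15.3630 MJ


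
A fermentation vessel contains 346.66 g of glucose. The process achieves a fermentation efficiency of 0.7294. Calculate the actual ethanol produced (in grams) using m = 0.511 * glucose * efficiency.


Actual ethanol: m = 0.511 * 346.66 * 0.7294
m = 129.2083 g

129.2083 g


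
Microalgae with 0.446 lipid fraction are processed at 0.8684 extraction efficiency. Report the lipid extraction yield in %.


Y = lipid_content * extraction_eff * 100
= 0.446 * 0.8684 * 100
= 38.7306%

38.7306%


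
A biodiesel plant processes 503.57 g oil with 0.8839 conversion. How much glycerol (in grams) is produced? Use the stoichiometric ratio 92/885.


glycerol = oil * conv * (92/885)
= 503.57 * 0.8839 * 92 / 885
= 46.2709 g

46.2709 g


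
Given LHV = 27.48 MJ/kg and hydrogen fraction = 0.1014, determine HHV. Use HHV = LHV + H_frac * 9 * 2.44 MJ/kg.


HHV = LHV + H_frac * 9 * 2.44
= 27.48 + 0.1014 * 9 * 2.44
= 29.7067 MJ/kg

29.7067 MJ/kg


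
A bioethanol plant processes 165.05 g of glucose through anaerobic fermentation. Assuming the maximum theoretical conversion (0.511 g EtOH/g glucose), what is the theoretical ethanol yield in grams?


Theoretical ethanol yield: m_EtOH = 0.511 * m_glucose
m_EtOH = 0.511 * 165.05 = 84.3406 g

84.3406 g


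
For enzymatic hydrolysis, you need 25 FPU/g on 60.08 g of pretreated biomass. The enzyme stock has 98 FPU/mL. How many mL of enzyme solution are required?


V = dosage * m_sub / activity
V = 25 * 60.08 / 98
V = 15.3265 mL

15.3265 mL


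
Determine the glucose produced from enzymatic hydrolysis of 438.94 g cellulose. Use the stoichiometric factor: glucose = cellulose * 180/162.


glucose = cellulose * 180/162
= 438.94 * 180/162
= 487.7111 g

487.7111 g


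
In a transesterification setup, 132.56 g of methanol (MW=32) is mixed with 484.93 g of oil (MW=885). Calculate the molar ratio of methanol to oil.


Molar ratio = n_MeOH / n_oil = (MeOH/32) / (oil/885) = (MeOH * 885) / (32 * oil)
= (132.56 * 885) / (32 * 484.93)
= 7.5601

7.5601


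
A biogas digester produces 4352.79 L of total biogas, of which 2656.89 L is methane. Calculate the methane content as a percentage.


CH4% = V_CH4 / V_total * 100
= 2656.89 / 4352.79 * 100
= 61.0388%

61.0388%


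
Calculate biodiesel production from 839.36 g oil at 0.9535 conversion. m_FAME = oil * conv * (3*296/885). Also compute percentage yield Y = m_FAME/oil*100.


m_FAME = oil * conv * (3 * 296 / 885) = oil * conv * (888/885)
= 839.36 * 0.9535 * 888 / 885
= 803.0427 g
Y = m_FAME / oil * 100 = conv * (888/885) * 100
= 0.9535 * 888 / 885 * 100
= 95.67%

803.0427 g FAME; Y = 95.67%


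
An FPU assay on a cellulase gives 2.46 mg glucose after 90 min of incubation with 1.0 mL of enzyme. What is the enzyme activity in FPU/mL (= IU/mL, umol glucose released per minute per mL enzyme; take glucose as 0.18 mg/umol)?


Activity = glucose_mg / (0.18 mg/umol * V_mL * t_min)
= 2.46 / (0.18 * 1.0 * 90)
= 0.1519 FPU/mL

0.1519 FPU/mL


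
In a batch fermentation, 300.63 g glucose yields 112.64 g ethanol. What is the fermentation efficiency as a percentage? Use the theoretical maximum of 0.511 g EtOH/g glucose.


Fermentation efficiency = (actual / (0.511 * glucose)) * 100
= (112.64 / (0.511 * 300.63)) * 100
= 73.3229%

73.3229%


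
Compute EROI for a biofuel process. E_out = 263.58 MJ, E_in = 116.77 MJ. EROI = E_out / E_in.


EROI = E_out / E_in
= 263.58 / 116.77
= 2.2573

2.2573


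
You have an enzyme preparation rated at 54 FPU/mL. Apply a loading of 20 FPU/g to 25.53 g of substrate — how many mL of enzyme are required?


V = dosage * m_sub / activity
V = 20 * 25.53 / 54
V = 9.4556 mL

9.4556 mL


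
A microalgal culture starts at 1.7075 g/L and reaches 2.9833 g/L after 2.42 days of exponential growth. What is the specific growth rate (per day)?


mu = ln(X2/X1) / dt
= ln(2.9833/1.7075) / 2.42
= 0.2306 per day

0.2306 per day


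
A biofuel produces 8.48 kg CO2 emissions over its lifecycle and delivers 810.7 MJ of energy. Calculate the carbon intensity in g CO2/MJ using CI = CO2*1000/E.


CI = CO2 * 1000 / E
= 8.48 * 1000 / 810.7
= 10.4601 g CO2/MJ

10.4601 g CO2/MJ


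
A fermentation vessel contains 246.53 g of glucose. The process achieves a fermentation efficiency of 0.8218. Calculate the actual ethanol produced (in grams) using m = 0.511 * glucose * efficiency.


Actual ethanol: m = 0.511 * 246.53 * 0.8218
m = 103.5278 g

103.5278 g


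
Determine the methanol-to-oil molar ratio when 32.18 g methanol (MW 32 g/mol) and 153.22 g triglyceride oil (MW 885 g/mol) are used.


Molar ratio = n_MeOH / n_oil = (MeOH/32) / (oil/885) = (MeOH * 885) / (32 * oil)
= (32.18 * 885) / (32 * 153.22)
= 5.8085

5.8085


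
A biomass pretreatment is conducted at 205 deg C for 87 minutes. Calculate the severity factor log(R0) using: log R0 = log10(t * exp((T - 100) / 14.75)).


logR0 = log10(t * exp((T - 100) / 14.75))
= log10(87 * exp((205 - 100) / 14.75))
= 5.0311

5.0311


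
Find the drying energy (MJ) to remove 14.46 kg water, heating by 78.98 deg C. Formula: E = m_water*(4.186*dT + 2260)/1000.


E = m_water * (4.186 * dT + 2260) / 1000
= 14.46 * (4.186 * 78.98 + 2260) / 1000
= 37.4602 MJ

37.4602 MJ


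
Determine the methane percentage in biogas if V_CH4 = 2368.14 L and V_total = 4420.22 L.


CH4% = V_CH4 / V_total * 100
= 2368.14 / 4420.22 * 100
= 53.5752%

53.5752%


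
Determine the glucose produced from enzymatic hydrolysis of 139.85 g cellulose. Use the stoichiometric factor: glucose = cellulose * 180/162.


glucose = cellulose * 180/162
= 139.85 * 180/162
= 155.3889 g

155.3889 g


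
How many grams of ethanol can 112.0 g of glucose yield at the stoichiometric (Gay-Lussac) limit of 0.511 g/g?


Theoretical ethanol yield: m_EtOH = 0.511 * m_glucose
m_EtOH = 0.511 * 112.0 = 57.2320 g

57.2320 g


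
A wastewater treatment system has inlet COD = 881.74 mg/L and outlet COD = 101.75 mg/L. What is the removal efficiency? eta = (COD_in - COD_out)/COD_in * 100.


eta = (COD_in - COD_out) / COD_in * 100
= (881.74 - 101.75) / 881.74 * 100
= 88.4603%

88.4603%


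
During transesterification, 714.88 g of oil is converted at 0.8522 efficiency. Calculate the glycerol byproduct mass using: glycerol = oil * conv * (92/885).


glycerol = oil * conv * (92/885)
= 714.88 * 0.8522 * 92 / 885
= 63.3314 g

63.3314 g


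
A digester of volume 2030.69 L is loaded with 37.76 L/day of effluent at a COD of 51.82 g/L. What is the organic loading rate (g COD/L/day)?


OLR = Q * S / V
= 37.76 * 51.82 / 2030.69
= 0.9636 g/L/day

0.9636 g/L/day


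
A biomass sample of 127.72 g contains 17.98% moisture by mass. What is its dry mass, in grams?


Wd = Ww * (1 - MC/100)
= 127.72 * (1 - 17.98/100)
= 104.7559 g

104.7559 g


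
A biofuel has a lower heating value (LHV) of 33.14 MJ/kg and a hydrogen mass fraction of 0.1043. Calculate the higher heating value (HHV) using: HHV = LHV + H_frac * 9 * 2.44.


HHV = LHV + H_frac * 9 * 2.44
= 33.14 + 0.1043 * 9 * 2.44
= 35.4304 MJ/kg

35.4304 MJ/kg


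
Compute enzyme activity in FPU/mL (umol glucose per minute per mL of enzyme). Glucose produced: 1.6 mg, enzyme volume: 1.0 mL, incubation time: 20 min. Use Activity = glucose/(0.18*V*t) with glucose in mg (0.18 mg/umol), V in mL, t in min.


Activity = glucose_mg / (0.18 mg/umol * V_mL * t_min)
= 1.6 / (0.18 * 1.0 * 20)
= 0.4444 FPU/mL

0.4444 FPU/mL


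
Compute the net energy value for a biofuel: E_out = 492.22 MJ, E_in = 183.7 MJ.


NEV = E_out - E_in
= 492.22 - 183.7
= 308.5200 MJ

308.5200 MJ


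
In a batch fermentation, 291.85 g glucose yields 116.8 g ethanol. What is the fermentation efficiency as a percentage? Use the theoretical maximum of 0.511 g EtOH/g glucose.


Fermentation efficiency = (actual / (0.511 * glucose)) * 100
= (116.8 / (0.511 * 291.85)) * 100
= 78.3181%

78.3181%


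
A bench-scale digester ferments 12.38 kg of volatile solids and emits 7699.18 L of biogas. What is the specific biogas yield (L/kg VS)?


Y = V / VS
= 7699.18 / 12.38
= 621.9047 L/kg VS

621.9047 L/kg VS


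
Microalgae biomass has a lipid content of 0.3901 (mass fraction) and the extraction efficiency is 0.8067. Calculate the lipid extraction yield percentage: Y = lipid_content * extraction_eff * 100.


Y = lipid_content * extraction_eff * 100
= 0.3901 * 0.8067 * 100
= 31.4694%

31.4694%


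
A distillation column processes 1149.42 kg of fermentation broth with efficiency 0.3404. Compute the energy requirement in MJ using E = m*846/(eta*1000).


E = m * 846 / (eta * 1000)
= 1149.42 * 846 / (0.3404 * 1000)
= 2856.6666 MJ

2856.6666 MJ


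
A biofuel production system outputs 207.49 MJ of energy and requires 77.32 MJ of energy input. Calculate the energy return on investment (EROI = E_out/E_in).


EROI = E_out / E_in
= 207.49 / 77.32
= 2.6835

2.6835


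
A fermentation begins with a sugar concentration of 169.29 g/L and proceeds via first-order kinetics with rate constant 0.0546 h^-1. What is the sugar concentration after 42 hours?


S = S0 * exp(-k * t)
S = 169.29 * exp(-0.0546 * 42)
S = 17.0886 g/L

17.0886 g/L


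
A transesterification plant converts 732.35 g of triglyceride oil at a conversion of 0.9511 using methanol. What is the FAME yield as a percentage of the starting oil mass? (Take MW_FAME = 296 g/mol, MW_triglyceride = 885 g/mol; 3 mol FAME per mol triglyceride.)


m_FAME = oil * conv * (3 * 296 / 885) = oil * conv * (888/885)
= 732.35 * 0.9511 * 888 / 885
= 698.8992 g
Y = m_FAME / oil * 100 = conv * (888/885) * 100
= 0.9511 * 888 / 885 * 100
= 95.43%

95.43%


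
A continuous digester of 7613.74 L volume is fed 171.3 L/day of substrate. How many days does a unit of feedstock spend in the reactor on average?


HRT = V / Q
= 7613.74 / 171.3
= 44.4468 days

44.4468 days


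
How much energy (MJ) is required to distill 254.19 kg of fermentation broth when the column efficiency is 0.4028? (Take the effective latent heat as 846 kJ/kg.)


E = m * 846 / (eta * 1000)
= 254.19 * 846 / (0.4028 * 1000)
= 533.8747 MJ

533.8747 MJ


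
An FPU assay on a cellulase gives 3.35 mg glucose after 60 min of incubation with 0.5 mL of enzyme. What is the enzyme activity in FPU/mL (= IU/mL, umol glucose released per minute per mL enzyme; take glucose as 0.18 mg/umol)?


Activity = glucose_mg / (0.18 mg/umol * V_mL * t_min)
= 3.35 / (0.18 * 0.5 * 60)
= 0.6204 FPU/mL

0.6204 FPU/mL


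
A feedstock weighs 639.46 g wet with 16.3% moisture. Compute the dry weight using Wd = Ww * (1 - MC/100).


Wd = Ww * (1 - MC/100)
= 639.46 * (1 - 16.3/100)
= 535.2280 g

535.2280 g


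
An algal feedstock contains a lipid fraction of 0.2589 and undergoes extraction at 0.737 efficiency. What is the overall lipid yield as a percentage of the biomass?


Y = lipid_content * extraction_eff * 100
= 0.2589 * 0.737 * 100
= 19.0809%

19.0809%


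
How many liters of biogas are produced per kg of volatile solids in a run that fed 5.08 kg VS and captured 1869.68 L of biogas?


Y = V / VS
= 1869.68 / 5.08
= 368.0472 L/kg VS

368.0472 L/kg VS


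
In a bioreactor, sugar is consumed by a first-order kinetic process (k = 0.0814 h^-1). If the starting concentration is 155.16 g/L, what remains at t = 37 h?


S = S0 * exp(-k * t)
S = 155.16 * exp(-0.0814 * 37)
S = 7.6343 g/L

7.6343 g/L


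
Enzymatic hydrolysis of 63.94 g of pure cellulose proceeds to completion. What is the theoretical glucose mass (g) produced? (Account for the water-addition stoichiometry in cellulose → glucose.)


glucose = cellulose * 180/162
= 63.94 * 180/162
= 71.0444 g

71.0444 g


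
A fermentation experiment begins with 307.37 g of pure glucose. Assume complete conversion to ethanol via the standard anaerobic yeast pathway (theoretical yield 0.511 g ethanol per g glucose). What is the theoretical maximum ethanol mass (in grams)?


Theoretical ethanol yield: m_EtOH = 0.511 * m_glucose
m_EtOH = 0.511 * 307.37 = 157.0661 g

157.0661 g


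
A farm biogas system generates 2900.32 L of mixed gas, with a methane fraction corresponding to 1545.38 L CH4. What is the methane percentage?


CH4% = V_CH4 / V_total * 100
= 1545.38 / 2900.32 * 100
= 53.2831%

53.2831%


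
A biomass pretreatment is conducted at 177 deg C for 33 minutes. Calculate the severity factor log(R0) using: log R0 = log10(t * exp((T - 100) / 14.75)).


logR0 = log10(t * exp((T - 100) / 14.75))
= log10(33 * exp((177 - 100) / 14.75))
= 3.7857

3.7857


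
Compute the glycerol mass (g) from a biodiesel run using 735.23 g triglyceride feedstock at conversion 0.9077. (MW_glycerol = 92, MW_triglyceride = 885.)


glycerol = oil * conv * (92/885)
= 735.23 * 0.9077 * 92 / 885
= 69.3761 g

69.3761 g


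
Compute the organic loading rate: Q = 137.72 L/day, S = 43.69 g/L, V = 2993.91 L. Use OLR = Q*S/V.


OLR = Q * S / V
= 137.72 * 43.69 / 2993.91
= 2.0097 g/L/day

2.0097 g/L/day


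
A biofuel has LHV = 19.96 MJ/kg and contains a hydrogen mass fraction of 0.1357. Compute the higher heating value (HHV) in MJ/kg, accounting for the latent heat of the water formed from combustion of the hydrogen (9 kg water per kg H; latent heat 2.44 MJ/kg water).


HHV = LHV + H_frac * 9 * 2.44
= 19.96 + 0.1357 * 9 * 2.44
= 22.9400 MJ/kg

22.9400 MJ/kg


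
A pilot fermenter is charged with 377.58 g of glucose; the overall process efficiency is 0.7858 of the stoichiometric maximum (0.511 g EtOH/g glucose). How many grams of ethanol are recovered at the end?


Actual ethanol: m = 0.511 * 377.58 * 0.7858
m = 151.6149 g

151.6149 g


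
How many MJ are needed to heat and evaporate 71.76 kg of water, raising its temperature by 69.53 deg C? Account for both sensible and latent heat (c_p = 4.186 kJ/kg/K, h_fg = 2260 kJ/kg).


E = m_water * (4.186 * dT + 2260) / 1000
= 71.76 * (4.186 * 69.53 + 2260) / 1000
= 183.0635 MJ

183.0635 MJ


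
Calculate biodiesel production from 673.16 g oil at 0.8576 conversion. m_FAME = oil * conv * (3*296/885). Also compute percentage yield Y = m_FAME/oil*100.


m_FAME = oil * conv * (3 * 296 / 885) = oil * conv * (888/885)
= 673.16 * 0.8576 * 888 / 885
= 579.2590 g
Y = m_FAME / oil * 100 = conv * (888/885) * 100
= 0.8576 * 888 / 885 * 100
= 86.05%

579.2590 g FAME; Y = 86.05%


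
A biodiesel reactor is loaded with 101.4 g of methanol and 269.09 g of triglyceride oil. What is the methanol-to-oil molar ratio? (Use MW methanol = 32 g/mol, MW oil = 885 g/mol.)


Molar ratio = n_MeOH / n_oil = (MeOH/32) / (oil/885) = (MeOH * 885) / (32 * oil)
= (101.4 * 885) / (32 * 269.09)
= 10.4216

10.4216


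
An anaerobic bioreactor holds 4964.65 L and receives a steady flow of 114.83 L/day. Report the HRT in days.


HRT = V / Q
= 4964.65 / 114.83
= 43.2348 days

43.2348 days


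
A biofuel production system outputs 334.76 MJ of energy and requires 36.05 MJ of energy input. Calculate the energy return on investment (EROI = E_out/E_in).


EROI = E_out / E_in
= 334.76 / 36.05
= 9.2860

9.2860


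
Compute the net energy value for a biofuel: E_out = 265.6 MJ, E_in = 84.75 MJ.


NEV = E_out - E_in
= 265.6 - 84.75
= 180.8500 MJ

180.8500 MJ


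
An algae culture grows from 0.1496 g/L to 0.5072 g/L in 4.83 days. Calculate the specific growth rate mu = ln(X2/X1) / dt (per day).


mu = ln(X2/X1) / dt
= ln(0.5072/0.1496) / 4.83
= 0.2528 per day

0.2528 per day


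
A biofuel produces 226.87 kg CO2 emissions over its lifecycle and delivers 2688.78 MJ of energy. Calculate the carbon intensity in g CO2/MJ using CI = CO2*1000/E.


CI = CO2 * 1000 / E
= 226.87 * 1000 / 2688.78
= 84.3766 g CO2/MJ

84.3766 g CO2/MJ


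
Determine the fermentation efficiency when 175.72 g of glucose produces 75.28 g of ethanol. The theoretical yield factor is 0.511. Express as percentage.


Fermentation efficiency = (actual / (0.511 * glucose)) * 100
= (75.28 / (0.511 * 175.72)) * 100
= 83.8373%

83.8373%


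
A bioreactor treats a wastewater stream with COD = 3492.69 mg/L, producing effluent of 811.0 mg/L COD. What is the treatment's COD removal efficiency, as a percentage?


eta = (COD_in - COD_out) / COD_in * 100
= (3492.69 - 811.0) / 3492.69 * 100
= 76.7801%

76.7801%


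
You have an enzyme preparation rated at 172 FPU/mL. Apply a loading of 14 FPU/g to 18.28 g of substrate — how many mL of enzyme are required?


V = dosage * m_sub / activity
V = 14 * 18.28 / 172
V = 1.4879 mL

1.4879 mL


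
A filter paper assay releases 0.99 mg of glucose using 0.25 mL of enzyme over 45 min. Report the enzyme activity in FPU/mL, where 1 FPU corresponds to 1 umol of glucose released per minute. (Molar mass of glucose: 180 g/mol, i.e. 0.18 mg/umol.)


Activity = glucose_mg / (0.18 mg/umol * V_mL * t_min)
= 0.99 / (0.18 * 0.25 * 45)
= 0.4889 FPU/mL

0.4889 FPU/mL


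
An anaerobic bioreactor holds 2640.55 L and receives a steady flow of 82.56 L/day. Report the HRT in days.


HRT = V / Q
= 2640.55 / 82.56
= 31.9834 days

31.9834 days


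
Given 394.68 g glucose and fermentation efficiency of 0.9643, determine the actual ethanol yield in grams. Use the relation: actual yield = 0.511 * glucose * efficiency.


Actual ethanol: m = 0.511 * 394.68 * 0.9643
m = 194.4815 g

194.4815 g


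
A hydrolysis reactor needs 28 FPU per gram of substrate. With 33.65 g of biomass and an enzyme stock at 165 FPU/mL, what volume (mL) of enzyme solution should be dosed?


V = dosage * m_sub / activity
V = 28 * 33.65 / 165
V = 5.7103 mL

5.7103 mL


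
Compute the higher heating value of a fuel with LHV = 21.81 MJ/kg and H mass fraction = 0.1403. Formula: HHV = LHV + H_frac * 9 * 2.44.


HHV = LHV + H_frac * 9 * 2.44
= 21.81 + 0.1403 * 9 * 2.44
= 24.8910 MJ/kg

24.8910 MJ/kg


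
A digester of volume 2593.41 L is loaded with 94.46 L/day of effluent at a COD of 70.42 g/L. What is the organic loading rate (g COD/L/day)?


OLR = Q * S / V
= 94.46 * 70.42 / 2593.41
= 2.5649 g/L/day

2.5649 g/L/day


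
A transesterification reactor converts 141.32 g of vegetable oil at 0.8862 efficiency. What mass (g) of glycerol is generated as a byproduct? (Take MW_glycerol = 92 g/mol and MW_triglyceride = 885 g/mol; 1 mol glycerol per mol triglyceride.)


glycerol = oil * conv * (92/885)
= 141.32 * 0.8862 * 92 / 885
= 13.0191 g

13.0191 g


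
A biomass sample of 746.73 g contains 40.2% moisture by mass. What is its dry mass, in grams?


Wd = Ww * (1 - MC/100)
= 746.73 * (1 - 40.2/100)
= 446.5445 g

446.5445 g


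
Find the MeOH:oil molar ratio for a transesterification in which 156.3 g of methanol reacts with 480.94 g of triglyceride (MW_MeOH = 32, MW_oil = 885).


Molar ratio = n_MeOH / n_oil = (MeOH/32) / (oil/885) = (MeOH * 885) / (32 * oil)
= (156.3 * 885) / (32 * 480.94)
= 8.9880

8.9880


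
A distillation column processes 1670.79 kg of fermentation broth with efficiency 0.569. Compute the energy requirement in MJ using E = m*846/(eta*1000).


E = m * 846 / (eta * 1000)
= 1670.79 * 846 / (0.569 * 1000)
= 2484.1623 MJ

2484.1623 MJ


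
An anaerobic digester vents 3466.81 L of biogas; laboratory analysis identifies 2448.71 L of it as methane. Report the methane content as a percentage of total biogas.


CH4% = V_CH4 / V_total * 100
= 2448.71 / 3466.81 * 100
= 70.6329%

70.6329%


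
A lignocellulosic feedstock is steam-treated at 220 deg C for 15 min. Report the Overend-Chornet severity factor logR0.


logR0 = log10(t * exp((T - 100) / 14.75))
= log10(15 * exp((220 - 100) / 14.75))
= 4.7093

4.7093


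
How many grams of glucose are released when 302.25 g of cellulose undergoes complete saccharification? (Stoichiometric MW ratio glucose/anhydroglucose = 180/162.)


glucose = cellulose * 180/162
= 302.25 * 180/162
= 335.8333 g

335.8333 g


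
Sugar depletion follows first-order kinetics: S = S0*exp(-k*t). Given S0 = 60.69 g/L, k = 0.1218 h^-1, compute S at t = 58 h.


S = S0 * exp(-k * t)
S = 60.69 * exp(-0.1218 * 58)
S = 0.0519 g/L

0.0519 g/L


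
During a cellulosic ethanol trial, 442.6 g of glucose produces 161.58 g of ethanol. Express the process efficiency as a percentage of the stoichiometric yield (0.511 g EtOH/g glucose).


Fermentation efficiency = (actual / (0.511 * glucose)) * 100
= (161.58 / (0.511 * 442.6)) * 100
= 71.4423%

71.4423%


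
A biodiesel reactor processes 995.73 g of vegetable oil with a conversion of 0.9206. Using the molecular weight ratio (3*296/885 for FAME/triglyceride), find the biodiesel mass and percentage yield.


m_FAME = oil * conv * (3 * 296 / 885) = oil * conv * (888/885)
= 995.73 * 0.9206 * 888 / 885
= 919.7764 g
Y = m_FAME / oil * 100 = conv * (888/885) * 100
= 0.9206 * 888 / 885 * 100
= 92.37%

919.7764 g FAME; Y = 92.37%


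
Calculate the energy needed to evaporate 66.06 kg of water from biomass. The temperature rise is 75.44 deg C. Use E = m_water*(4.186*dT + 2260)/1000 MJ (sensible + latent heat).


E = m_water * (4.186 * dT + 2260) / 1000
= 66.06 * (4.186 * 75.44 + 2260) / 1000
= 170.1568 MJ

170.1568 MJ


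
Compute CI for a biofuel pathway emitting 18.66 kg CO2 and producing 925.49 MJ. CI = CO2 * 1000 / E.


CI = CO2 * 1000 / E
= 18.66 * 1000 / 925.49
= 20.1623 g CO2/MJ

20.1623 g CO2/MJ


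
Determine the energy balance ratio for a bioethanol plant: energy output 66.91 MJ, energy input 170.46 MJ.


EROI = E_out / E_in
= 66.91 / 170.46
= 0.3925

0.3925


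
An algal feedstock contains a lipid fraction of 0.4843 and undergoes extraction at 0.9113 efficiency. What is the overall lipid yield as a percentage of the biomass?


Y = lipid_content * extraction_eff * 100
= 0.4843 * 0.9113 * 100
= 44.1343%

44.1343%


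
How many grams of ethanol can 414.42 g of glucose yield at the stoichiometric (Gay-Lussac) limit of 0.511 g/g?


Theoretical ethanol yield: m_EtOH = 0.511 * m_glucose
m_EtOH = 0.511 * 414.42 = 211.7686 g

211.7686 g


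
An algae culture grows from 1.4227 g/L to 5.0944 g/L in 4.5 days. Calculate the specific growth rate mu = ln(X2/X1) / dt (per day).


mu = ln(X2/X1) / dt
= ln(5.0944/1.4227) / 4.5
= 0.2835 per day

0.2835 per day


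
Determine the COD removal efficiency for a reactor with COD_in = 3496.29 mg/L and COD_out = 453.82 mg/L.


eta = (COD_in - COD_out) / COD_in * 100
= (3496.29 - 453.82) / 3496.29 * 100
= 87.0200%

87.0200%


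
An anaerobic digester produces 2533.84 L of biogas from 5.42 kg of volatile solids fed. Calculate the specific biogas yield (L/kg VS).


Y = V / VS
= 2533.84 / 5.42
= 467.4982 L/kg VS

467.4982 L/kg VS


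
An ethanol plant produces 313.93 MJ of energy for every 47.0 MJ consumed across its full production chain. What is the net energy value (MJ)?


NEV = E_out - E_in
= 313.93 - 47.0
= 266.9300 MJ

266.9300 MJ


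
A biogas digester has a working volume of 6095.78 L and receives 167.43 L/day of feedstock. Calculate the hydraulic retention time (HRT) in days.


HRT = V / Q
= 6095.78 / 167.43
= 36.4079 days

36.4079 days


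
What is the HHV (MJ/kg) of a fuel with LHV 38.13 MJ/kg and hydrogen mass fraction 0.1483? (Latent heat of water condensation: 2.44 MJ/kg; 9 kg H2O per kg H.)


HHV = LHV + H_frac * 9 * 2.44
= 38.13 + 0.1483 * 9 * 2.44
= 41.3867 MJ/kg

41.3867 MJ/kg


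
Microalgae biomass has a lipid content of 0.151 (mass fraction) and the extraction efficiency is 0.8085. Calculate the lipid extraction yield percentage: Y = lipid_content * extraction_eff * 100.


Y = lipid_content * extraction_eff * 100
= 0.151 * 0.8085 * 100
= 12.2083%

12.2083%


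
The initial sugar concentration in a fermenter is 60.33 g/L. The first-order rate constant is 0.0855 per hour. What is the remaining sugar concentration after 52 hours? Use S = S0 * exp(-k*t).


S = S0 * exp(-k * t)
S = 60.33 * exp(-0.0855 * 52)
S = 0.7074 g/L

0.7074 g/L


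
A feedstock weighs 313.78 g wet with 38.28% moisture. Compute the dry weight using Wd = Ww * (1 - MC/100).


Wd = Ww * (1 - MC/100)
= 313.78 * (1 - 38.28/100)
= 193.6650 g

193.6650 g


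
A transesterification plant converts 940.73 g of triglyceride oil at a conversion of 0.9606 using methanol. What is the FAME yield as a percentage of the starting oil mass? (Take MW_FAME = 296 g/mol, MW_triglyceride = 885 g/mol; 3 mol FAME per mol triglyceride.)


m_FAME = oil * conv * (3 * 296 / 885) = oil * conv * (888/885)
= 940.73 * 0.9606 * 888 / 885
= 906.7285 g
Y = m_FAME / oil * 100 = conv * (888/885) * 100
= 0.9606 * 888 / 885 * 100
= 96.39%

96.39%


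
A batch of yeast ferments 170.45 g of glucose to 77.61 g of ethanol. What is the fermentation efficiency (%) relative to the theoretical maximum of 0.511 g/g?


Fermentation efficiency = (actual / (0.511 * glucose)) * 100
= (77.61 / (0.511 * 170.45)) * 100
= 89.1045%

89.1045%


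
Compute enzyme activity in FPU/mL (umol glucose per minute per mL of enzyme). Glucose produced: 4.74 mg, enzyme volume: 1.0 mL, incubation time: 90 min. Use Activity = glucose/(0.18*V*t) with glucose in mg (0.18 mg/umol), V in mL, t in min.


Activity = glucose_mg / (0.18 mg/umol * V_mL * t_min)
= 4.74 / (0.18 * 1.0 * 90)
= 0.2926 FPU/mL

0.2926 FPU/mL


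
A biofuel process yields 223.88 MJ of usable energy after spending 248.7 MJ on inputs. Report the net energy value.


NEV = E_out - E_in
= 223.88 - 248.7
= -24.8200 MJ

-24.8200 MJ


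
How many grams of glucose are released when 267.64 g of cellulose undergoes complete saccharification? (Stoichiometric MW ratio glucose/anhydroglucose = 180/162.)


glucose = cellulose * 180/162
= 267.64 * 180/162
= 297.3778 g

297.3778 g


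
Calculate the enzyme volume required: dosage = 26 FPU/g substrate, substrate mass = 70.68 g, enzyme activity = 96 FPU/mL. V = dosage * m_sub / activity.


V = dosage * m_sub / activity
V = 26 * 70.68 / 96
V = 19.1425 mL

19.1425 mL


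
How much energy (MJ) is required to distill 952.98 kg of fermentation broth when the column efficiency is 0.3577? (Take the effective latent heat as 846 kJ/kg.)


E = m * 846 / (eta * 1000)
= 952.98 * 846 / (0.3577 * 1000)
= 2253.9029 MJ

2253.9029 MJ


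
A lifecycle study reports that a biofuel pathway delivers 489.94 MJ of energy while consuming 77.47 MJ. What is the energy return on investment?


EROI = E_out / E_in
= 489.94 / 77.47
= 6.3243

6.3243


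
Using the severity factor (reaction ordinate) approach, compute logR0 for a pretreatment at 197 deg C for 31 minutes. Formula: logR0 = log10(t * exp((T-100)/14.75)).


logR0 = log10(t * exp((T - 100) / 14.75))
= log10(31 * exp((197 - 100) / 14.75))
= 4.3474

4.3474


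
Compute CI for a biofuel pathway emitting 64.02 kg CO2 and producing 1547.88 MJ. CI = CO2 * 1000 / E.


CI = CO2 * 1000 / E
= 64.02 * 1000 / 1547.88
= 41.3598 g CO2/MJ

41.3598 g CO2/MJ


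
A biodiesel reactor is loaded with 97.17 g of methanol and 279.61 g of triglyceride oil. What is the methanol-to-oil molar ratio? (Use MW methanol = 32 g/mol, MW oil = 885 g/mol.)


Molar ratio = n_MeOH / n_oil = (MeOH/32) / (oil/885) = (MeOH * 885) / (32 * oil)
= (97.17 * 885) / (32 * 279.61)
= 9.6111

9.6111
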